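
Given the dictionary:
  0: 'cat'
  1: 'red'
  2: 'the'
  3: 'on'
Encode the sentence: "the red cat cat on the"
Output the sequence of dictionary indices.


Look up each word in the dictionary:
  'the' -> 2
  'red' -> 1
  'cat' -> 0
  'cat' -> 0
  'on' -> 3
  'the' -> 2

Encoded: [2, 1, 0, 0, 3, 2]


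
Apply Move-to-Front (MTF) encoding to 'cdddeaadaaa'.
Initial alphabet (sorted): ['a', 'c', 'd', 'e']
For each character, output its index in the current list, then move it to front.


MTF encoding:
'c': index 1 in ['a', 'c', 'd', 'e'] -> ['c', 'a', 'd', 'e']
'd': index 2 in ['c', 'a', 'd', 'e'] -> ['d', 'c', 'a', 'e']
'd': index 0 in ['d', 'c', 'a', 'e'] -> ['d', 'c', 'a', 'e']
'd': index 0 in ['d', 'c', 'a', 'e'] -> ['d', 'c', 'a', 'e']
'e': index 3 in ['d', 'c', 'a', 'e'] -> ['e', 'd', 'c', 'a']
'a': index 3 in ['e', 'd', 'c', 'a'] -> ['a', 'e', 'd', 'c']
'a': index 0 in ['a', 'e', 'd', 'c'] -> ['a', 'e', 'd', 'c']
'd': index 2 in ['a', 'e', 'd', 'c'] -> ['d', 'a', 'e', 'c']
'a': index 1 in ['d', 'a', 'e', 'c'] -> ['a', 'd', 'e', 'c']
'a': index 0 in ['a', 'd', 'e', 'c'] -> ['a', 'd', 'e', 'c']
'a': index 0 in ['a', 'd', 'e', 'c'] -> ['a', 'd', 'e', 'c']


Output: [1, 2, 0, 0, 3, 3, 0, 2, 1, 0, 0]


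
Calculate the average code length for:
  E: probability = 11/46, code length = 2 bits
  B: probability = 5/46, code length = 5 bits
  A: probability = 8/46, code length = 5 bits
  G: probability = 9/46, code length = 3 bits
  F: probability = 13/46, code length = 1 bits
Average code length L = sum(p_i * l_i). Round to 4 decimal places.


Weighted contributions p_i * l_i:
  E: (11/46) * 2 = 22/46
  B: (5/46) * 5 = 25/46
  A: (8/46) * 5 = 40/46
  G: (9/46) * 3 = 27/46
  F: (13/46) * 1 = 13/46
Sum = (22 + 25 + 40 + 27 + 13)/46 = 127/46

L = 127/46 = 2.7609 bits/symbol


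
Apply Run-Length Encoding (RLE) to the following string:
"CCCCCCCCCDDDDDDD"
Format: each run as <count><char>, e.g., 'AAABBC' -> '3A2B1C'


Scanning runs left to right:
  i=0: run of 'C' x 9 -> '9C'
  i=9: run of 'D' x 7 -> '7D'

RLE = 9C7D


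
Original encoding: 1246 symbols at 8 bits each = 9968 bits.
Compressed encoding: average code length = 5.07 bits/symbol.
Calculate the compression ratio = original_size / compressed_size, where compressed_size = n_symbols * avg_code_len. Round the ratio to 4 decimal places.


original_size = n_symbols * orig_bits = 1246 * 8 = 9968 bits
compressed_size = n_symbols * avg_code_len = 1246 * 5.07 = 6317.22 bits
ratio = original_size / compressed_size = 9968 / 6317.22 = 1.5779

Compression ratio = 1.5779


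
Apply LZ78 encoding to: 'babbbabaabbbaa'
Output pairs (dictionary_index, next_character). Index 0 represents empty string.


LZ78 encoding steps:
Dictionary: {0: ''}
Step 1: w='' (idx 0), next='b' -> output (0, 'b'), add 'b' as idx 1
Step 2: w='' (idx 0), next='a' -> output (0, 'a'), add 'a' as idx 2
Step 3: w='b' (idx 1), next='b' -> output (1, 'b'), add 'bb' as idx 3
Step 4: w='b' (idx 1), next='a' -> output (1, 'a'), add 'ba' as idx 4
Step 5: w='ba' (idx 4), next='a' -> output (4, 'a'), add 'baa' as idx 5
Step 6: w='bb' (idx 3), next='b' -> output (3, 'b'), add 'bbb' as idx 6
Step 7: w='a' (idx 2), next='a' -> output (2, 'a'), add 'aa' as idx 7


Encoded: [(0, 'b'), (0, 'a'), (1, 'b'), (1, 'a'), (4, 'a'), (3, 'b'), (2, 'a')]


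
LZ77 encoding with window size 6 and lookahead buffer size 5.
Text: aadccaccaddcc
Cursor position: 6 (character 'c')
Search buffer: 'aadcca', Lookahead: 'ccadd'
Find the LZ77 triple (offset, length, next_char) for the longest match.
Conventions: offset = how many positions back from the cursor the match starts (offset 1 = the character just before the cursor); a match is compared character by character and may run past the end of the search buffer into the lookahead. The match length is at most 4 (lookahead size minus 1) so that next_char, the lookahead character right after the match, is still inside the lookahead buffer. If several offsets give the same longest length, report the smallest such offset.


Try each offset into the search buffer:
  offset=1 (pos 5, char 'a'): match length 0
  offset=2 (pos 4, char 'c'): match length 1
  offset=3 (pos 3, char 'c'): match length 3
  offset=4 (pos 2, char 'd'): match length 0
  offset=5 (pos 1, char 'a'): match length 0
  offset=6 (pos 0, char 'a'): match length 0
Longest match has length 3 at offset 3.
next_char = character at position 6 + 3 = 9 -> 'd'

Best match: offset=3, length=3 (matching 'cca' starting at position 3)
LZ77 triple: (3, 3, 'd')


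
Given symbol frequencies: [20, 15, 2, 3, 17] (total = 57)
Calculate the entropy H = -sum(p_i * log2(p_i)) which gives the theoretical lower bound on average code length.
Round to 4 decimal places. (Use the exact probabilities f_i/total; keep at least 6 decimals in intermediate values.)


Per-symbol terms -p_i * log2(p_i) with p_i = f_i/57:
  p = 20/57 = 0.350877: log2(p) = -1.510962, -p*log2(p) = 0.530162
  p = 15/57 = 0.263158: log2(p) = -1.925999, -p*log2(p) = 0.506842
  p = 2/57 = 0.035088: log2(p) = -4.832890, -p*log2(p) = 0.169575
  p = 3/57 = 0.052632: log2(p) = -4.247928, -p*log2(p) = 0.223575
  p = 17/57 = 0.298246: log2(p) = -1.745427, -p*log2(p) = 0.520566
H = 0.530162 + 0.506842 + 0.169575 + 0.223575 + 0.520566 = 1.950720

H = 1.9507 bits/symbol


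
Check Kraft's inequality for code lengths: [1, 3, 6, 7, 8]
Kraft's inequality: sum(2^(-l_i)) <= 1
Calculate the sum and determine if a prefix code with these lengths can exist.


Sum = 2^(-1) + 2^(-3) + 2^(-6) + 2^(-7) + 2^(-8)
    = 0.5 + 0.125 + 0.015625 + 0.0078125 + 0.00390625
    = 167/256 = 0.65234375
Since 0.65234375 <= 1, Kraft's inequality IS satisfied.
A prefix code with these lengths CAN exist.

Kraft sum = 0.65234375. Satisfied.


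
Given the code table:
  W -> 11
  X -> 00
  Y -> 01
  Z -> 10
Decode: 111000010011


Decoding:
11 -> W
10 -> Z
00 -> X
01 -> Y
00 -> X
11 -> W


Result: WZXYXW


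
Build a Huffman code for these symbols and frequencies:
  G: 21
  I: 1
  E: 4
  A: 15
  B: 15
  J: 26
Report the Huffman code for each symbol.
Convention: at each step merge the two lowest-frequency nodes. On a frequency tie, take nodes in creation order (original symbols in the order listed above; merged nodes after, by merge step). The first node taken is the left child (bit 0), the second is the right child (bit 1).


Huffman tree construction:
Step 1: Merge I(1) + E(4) = 5
Step 2: Merge (I+E)(5) + A(15) = 20
Step 3: Merge B(15) + ((I+E)+A)(20) = 35
Step 4: Merge G(21) + J(26) = 47
Step 5: Merge (B+((I+E)+A))(35) + (G+J)(47) = 82
Read each symbol's code off the tree from the root (left child = 0, right child = 1).

Codes:
  G: 10 (length 2)
  I: 0100 (length 4)
  E: 0101 (length 4)
  A: 011 (length 3)
  B: 00 (length 2)
  J: 11 (length 2)
Average code length: 189/82 = 2.3049 bits/symbol


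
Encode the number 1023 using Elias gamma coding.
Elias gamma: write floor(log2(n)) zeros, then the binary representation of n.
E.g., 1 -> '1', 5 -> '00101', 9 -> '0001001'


num_bits = floor(log2(1023)) + 1 = 10
leading_zeros = num_bits - 1 = 9
binary(1023) = 1111111111

Elias gamma(1023) = '000000000' + '1111111111' = 0000000001111111111 (19 bits)


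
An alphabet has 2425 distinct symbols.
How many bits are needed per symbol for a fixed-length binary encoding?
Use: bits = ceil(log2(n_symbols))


log2(2425) = 11.2438
Bracket: 2^11 = 2048 < 2425 <= 2^12 = 4096
So ceil(log2(2425)) = 12

bits = ceil(log2(2425)) = ceil(11.2438) = 12 bits


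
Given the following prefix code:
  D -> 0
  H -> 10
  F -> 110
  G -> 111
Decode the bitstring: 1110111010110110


Decoding step by step:
Bits 111 -> G
Bits 0 -> D
Bits 111 -> G
Bits 0 -> D
Bits 10 -> H
Bits 110 -> F
Bits 110 -> F


Decoded message: GDGDHFF


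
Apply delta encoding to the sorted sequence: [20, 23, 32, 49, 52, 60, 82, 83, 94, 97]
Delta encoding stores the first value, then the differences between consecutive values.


First value: 20
Deltas:
  23 - 20 = 3
  32 - 23 = 9
  49 - 32 = 17
  52 - 49 = 3
  60 - 52 = 8
  82 - 60 = 22
  83 - 82 = 1
  94 - 83 = 11
  97 - 94 = 3


Delta encoded: [20, 3, 9, 17, 3, 8, 22, 1, 11, 3]


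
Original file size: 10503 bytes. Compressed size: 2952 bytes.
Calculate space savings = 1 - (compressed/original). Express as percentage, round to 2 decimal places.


ratio = compressed/original = 2952/10503 = 0.281063
savings = 1 - ratio = 1 - 0.281063 = 0.718937
as a percentage: 0.718937 * 100 = 71.89%

Space savings = 1 - 2952/10503 = 71.89%


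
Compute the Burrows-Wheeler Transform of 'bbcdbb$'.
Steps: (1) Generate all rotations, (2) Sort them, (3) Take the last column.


Rotations (sorted):
  0: $bbcdbb -> last char: b
  1: b$bbcdb -> last char: b
  2: bb$bbcd -> last char: d
  3: bbcdbb$ -> last char: $
  4: bcdbb$b -> last char: b
  5: cdbb$bb -> last char: b
  6: dbb$bbc -> last char: c


BWT = bbd$bbc


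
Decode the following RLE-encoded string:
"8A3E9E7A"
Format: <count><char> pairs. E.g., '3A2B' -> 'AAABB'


Expanding each <count><char> pair:
  8A -> 'AAAAAAAA'
  3E -> 'EEE'
  9E -> 'EEEEEEEEE'
  7A -> 'AAAAAAA'

Decoded = AAAAAAAAEEEEEEEEEEEEAAAAAAA


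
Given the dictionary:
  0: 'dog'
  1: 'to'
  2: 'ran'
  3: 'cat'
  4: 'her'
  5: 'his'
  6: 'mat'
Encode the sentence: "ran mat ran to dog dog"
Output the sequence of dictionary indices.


Look up each word in the dictionary:
  'ran' -> 2
  'mat' -> 6
  'ran' -> 2
  'to' -> 1
  'dog' -> 0
  'dog' -> 0

Encoded: [2, 6, 2, 1, 0, 0]


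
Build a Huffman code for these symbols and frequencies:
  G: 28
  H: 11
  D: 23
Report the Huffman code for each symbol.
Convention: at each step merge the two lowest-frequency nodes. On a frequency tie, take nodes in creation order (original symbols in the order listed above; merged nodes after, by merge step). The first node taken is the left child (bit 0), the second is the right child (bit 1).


Huffman tree construction:
Step 1: Merge H(11) + D(23) = 34
Step 2: Merge G(28) + (H+D)(34) = 62
Read each symbol's code off the tree from the root (left child = 0, right child = 1).

Codes:
  G: 0 (length 1)
  H: 10 (length 2)
  D: 11 (length 2)
Average code length: 96/62 = 1.5484 bits/symbol


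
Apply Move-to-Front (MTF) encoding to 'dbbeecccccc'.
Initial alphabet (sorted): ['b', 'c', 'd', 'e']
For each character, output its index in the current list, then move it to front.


MTF encoding:
'd': index 2 in ['b', 'c', 'd', 'e'] -> ['d', 'b', 'c', 'e']
'b': index 1 in ['d', 'b', 'c', 'e'] -> ['b', 'd', 'c', 'e']
'b': index 0 in ['b', 'd', 'c', 'e'] -> ['b', 'd', 'c', 'e']
'e': index 3 in ['b', 'd', 'c', 'e'] -> ['e', 'b', 'd', 'c']
'e': index 0 in ['e', 'b', 'd', 'c'] -> ['e', 'b', 'd', 'c']
'c': index 3 in ['e', 'b', 'd', 'c'] -> ['c', 'e', 'b', 'd']
'c': index 0 in ['c', 'e', 'b', 'd'] -> ['c', 'e', 'b', 'd']
'c': index 0 in ['c', 'e', 'b', 'd'] -> ['c', 'e', 'b', 'd']
'c': index 0 in ['c', 'e', 'b', 'd'] -> ['c', 'e', 'b', 'd']
'c': index 0 in ['c', 'e', 'b', 'd'] -> ['c', 'e', 'b', 'd']
'c': index 0 in ['c', 'e', 'b', 'd'] -> ['c', 'e', 'b', 'd']


Output: [2, 1, 0, 3, 0, 3, 0, 0, 0, 0, 0]


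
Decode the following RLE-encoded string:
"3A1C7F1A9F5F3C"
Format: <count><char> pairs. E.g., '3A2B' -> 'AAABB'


Expanding each <count><char> pair:
  3A -> 'AAA'
  1C -> 'C'
  7F -> 'FFFFFFF'
  1A -> 'A'
  9F -> 'FFFFFFFFF'
  5F -> 'FFFFF'
  3C -> 'CCC'

Decoded = AAACFFFFFFFAFFFFFFFFFFFFFFCCC


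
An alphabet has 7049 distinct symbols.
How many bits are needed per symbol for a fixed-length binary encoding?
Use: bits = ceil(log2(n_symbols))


log2(7049) = 12.7832
Bracket: 2^12 = 4096 < 7049 <= 2^13 = 8192
So ceil(log2(7049)) = 13

bits = ceil(log2(7049)) = ceil(12.7832) = 13 bits


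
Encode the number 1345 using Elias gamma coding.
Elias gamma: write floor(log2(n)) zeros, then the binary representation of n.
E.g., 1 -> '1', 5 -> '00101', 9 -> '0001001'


num_bits = floor(log2(1345)) + 1 = 11
leading_zeros = num_bits - 1 = 10
binary(1345) = 10101000001

Elias gamma(1345) = '0000000000' + '10101000001' = 000000000010101000001 (21 bits)


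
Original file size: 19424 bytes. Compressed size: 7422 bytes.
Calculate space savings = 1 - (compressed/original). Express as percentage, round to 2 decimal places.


ratio = compressed/original = 7422/19424 = 0.382105
savings = 1 - ratio = 1 - 0.382105 = 0.617895
as a percentage: 0.617895 * 100 = 61.79%

Space savings = 1 - 7422/19424 = 61.79%


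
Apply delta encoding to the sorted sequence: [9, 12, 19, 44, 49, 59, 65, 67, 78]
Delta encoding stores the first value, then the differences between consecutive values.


First value: 9
Deltas:
  12 - 9 = 3
  19 - 12 = 7
  44 - 19 = 25
  49 - 44 = 5
  59 - 49 = 10
  65 - 59 = 6
  67 - 65 = 2
  78 - 67 = 11


Delta encoded: [9, 3, 7, 25, 5, 10, 6, 2, 11]


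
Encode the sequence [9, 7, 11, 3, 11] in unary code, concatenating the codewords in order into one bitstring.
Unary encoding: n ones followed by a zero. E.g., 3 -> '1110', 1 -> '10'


Encode each number as n ones followed by a terminating 0:
  9 -> 1111111110 (10 bits)
  7 -> 11111110 (8 bits)
  11 -> 111111111110 (12 bits)
  3 -> 1110 (4 bits)
  11 -> 111111111110 (12 bits)
Total length = 10 + 8 + 12 + 4 + 12 = 46 bits.

Unary([9, 7, 11, 3, 11]) = 1111111110111111101111111111101110111111111110 (46 bits)


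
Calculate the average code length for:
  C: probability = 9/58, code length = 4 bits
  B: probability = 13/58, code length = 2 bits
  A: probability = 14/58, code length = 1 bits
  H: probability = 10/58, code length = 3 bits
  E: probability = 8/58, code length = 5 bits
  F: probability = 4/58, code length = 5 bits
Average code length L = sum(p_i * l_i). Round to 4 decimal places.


Weighted contributions p_i * l_i:
  C: (9/58) * 4 = 36/58
  B: (13/58) * 2 = 26/58
  A: (14/58) * 1 = 14/58
  H: (10/58) * 3 = 30/58
  E: (8/58) * 5 = 40/58
  F: (4/58) * 5 = 20/58
Sum = (36 + 26 + 14 + 30 + 40 + 20)/58 = 166/58

L = 166/58 = 2.8621 bits/symbol


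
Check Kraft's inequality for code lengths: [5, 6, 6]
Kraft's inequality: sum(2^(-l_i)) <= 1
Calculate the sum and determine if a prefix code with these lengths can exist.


Sum = 2^(-5) + 2^(-6) + 2^(-6)
    = 0.03125 + 0.015625 + 0.015625
    = 4/64 = 0.0625
Since 0.0625 <= 1, Kraft's inequality IS satisfied.
A prefix code with these lengths CAN exist.

Kraft sum = 0.0625. Satisfied.


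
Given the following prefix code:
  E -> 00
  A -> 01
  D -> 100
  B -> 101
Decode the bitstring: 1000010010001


Decoding step by step:
Bits 100 -> D
Bits 00 -> E
Bits 100 -> D
Bits 100 -> D
Bits 01 -> A


Decoded message: DEDDA


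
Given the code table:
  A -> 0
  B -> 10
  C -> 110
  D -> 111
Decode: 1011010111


Decoding:
10 -> B
110 -> C
10 -> B
111 -> D


Result: BCBD


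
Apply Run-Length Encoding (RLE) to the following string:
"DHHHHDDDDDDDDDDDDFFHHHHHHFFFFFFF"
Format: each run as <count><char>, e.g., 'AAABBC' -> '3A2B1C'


Scanning runs left to right:
  i=0: run of 'D' x 1 -> '1D'
  i=1: run of 'H' x 4 -> '4H'
  i=5: run of 'D' x 12 -> '12D'
  i=17: run of 'F' x 2 -> '2F'
  i=19: run of 'H' x 6 -> '6H'
  i=25: run of 'F' x 7 -> '7F'

RLE = 1D4H12D2F6H7F


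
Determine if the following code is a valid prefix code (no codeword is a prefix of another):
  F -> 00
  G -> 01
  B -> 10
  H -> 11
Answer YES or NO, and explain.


Checking each pair (does one codeword prefix another?):
  F='00' vs G='01': no prefix
  F='00' vs B='10': no prefix
  F='00' vs H='11': no prefix
  G='01' vs F='00': no prefix
  G='01' vs B='10': no prefix
  G='01' vs H='11': no prefix
  B='10' vs F='00': no prefix
  B='10' vs G='01': no prefix
  B='10' vs H='11': no prefix
  H='11' vs F='00': no prefix
  H='11' vs G='01': no prefix
  H='11' vs B='10': no prefix
No violation found over all pairs.

YES -- this is a valid prefix code. No codeword is a prefix of any other codeword.


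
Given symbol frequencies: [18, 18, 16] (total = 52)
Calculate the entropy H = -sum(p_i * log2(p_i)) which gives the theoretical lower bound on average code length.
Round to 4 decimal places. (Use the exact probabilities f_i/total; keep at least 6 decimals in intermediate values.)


Per-symbol terms -p_i * log2(p_i) with p_i = f_i/52:
  p = 18/52 = 0.346154: log2(p) = -1.530515, -p*log2(p) = 0.529794
  p = 18/52 = 0.346154: log2(p) = -1.530515, -p*log2(p) = 0.529794
  p = 16/52 = 0.307692: log2(p) = -1.700440, -p*log2(p) = 0.523212
H = 0.529794 + 0.529794 + 0.523212 = 1.582800

H = 1.5828 bits/symbol


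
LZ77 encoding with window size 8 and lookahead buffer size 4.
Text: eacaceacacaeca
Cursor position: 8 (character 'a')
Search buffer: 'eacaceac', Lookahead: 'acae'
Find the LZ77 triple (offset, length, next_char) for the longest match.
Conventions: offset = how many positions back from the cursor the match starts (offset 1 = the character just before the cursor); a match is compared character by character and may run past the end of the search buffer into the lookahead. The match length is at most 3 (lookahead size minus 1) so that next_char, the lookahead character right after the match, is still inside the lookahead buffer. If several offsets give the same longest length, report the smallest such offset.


Try each offset into the search buffer:
  offset=1 (pos 7, char 'c'): match length 0
  offset=2 (pos 6, char 'a'): match length 3
  offset=3 (pos 5, char 'e'): match length 0
  offset=4 (pos 4, char 'c'): match length 0
  offset=5 (pos 3, char 'a'): match length 2
  offset=6 (pos 2, char 'c'): match length 0
  offset=7 (pos 1, char 'a'): match length 3
  offset=8 (pos 0, char 'e'): match length 0
Longest match has length 3, found at offsets 2, 7; take the smallest, offset 2.
next_char = character at position 8 + 3 = 11 -> 'e'

Best match: offset=2, length=3 (matching 'aca' starting at position 6)
LZ77 triple: (2, 3, 'e')


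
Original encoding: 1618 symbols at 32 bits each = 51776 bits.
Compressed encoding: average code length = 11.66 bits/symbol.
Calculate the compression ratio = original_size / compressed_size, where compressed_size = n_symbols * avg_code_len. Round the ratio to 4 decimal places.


original_size = n_symbols * orig_bits = 1618 * 32 = 51776 bits
compressed_size = n_symbols * avg_code_len = 1618 * 11.66 = 18865.88 bits
ratio = original_size / compressed_size = 51776 / 18865.88 = 2.7444

Compression ratio = 2.7444


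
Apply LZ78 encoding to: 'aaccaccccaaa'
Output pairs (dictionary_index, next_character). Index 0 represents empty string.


LZ78 encoding steps:
Dictionary: {0: ''}
Step 1: w='' (idx 0), next='a' -> output (0, 'a'), add 'a' as idx 1
Step 2: w='a' (idx 1), next='c' -> output (1, 'c'), add 'ac' as idx 2
Step 3: w='' (idx 0), next='c' -> output (0, 'c'), add 'c' as idx 3
Step 4: w='ac' (idx 2), next='c' -> output (2, 'c'), add 'acc' as idx 4
Step 5: w='c' (idx 3), next='c' -> output (3, 'c'), add 'cc' as idx 5
Step 6: w='a' (idx 1), next='a' -> output (1, 'a'), add 'aa' as idx 6
Step 7: w='a' (idx 1), end of input -> output (1, '')


Encoded: [(0, 'a'), (1, 'c'), (0, 'c'), (2, 'c'), (3, 'c'), (1, 'a'), (1, '')]


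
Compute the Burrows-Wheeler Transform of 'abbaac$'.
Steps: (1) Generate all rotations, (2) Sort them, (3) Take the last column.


Rotations (sorted):
  0: $abbaac -> last char: c
  1: aac$abb -> last char: b
  2: abbaac$ -> last char: $
  3: ac$abba -> last char: a
  4: baac$ab -> last char: b
  5: bbaac$a -> last char: a
  6: c$abbaa -> last char: a


BWT = cb$abaa


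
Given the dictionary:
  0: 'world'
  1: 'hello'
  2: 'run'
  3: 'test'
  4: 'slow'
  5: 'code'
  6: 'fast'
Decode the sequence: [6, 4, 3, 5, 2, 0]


Look up each index in the dictionary:
  6 -> 'fast'
  4 -> 'slow'
  3 -> 'test'
  5 -> 'code'
  2 -> 'run'
  0 -> 'world'

Decoded: "fast slow test code run world"


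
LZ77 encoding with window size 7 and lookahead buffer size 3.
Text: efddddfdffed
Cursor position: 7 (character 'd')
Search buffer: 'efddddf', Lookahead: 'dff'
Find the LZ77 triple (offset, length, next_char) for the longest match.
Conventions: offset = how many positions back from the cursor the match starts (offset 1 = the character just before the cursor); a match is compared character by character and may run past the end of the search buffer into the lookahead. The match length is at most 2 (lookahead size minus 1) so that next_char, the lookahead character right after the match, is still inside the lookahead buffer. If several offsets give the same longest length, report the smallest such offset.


Try each offset into the search buffer:
  offset=1 (pos 6, char 'f'): match length 0
  offset=2 (pos 5, char 'd'): match length 2
  offset=3 (pos 4, char 'd'): match length 1
  offset=4 (pos 3, char 'd'): match length 1
  offset=5 (pos 2, char 'd'): match length 1
  offset=6 (pos 1, char 'f'): match length 0
  offset=7 (pos 0, char 'e'): match length 0
Longest match has length 2 at offset 2.
next_char = character at position 7 + 2 = 9 -> 'f'

Best match: offset=2, length=2 (matching 'df' starting at position 5)
LZ77 triple: (2, 2, 'f')


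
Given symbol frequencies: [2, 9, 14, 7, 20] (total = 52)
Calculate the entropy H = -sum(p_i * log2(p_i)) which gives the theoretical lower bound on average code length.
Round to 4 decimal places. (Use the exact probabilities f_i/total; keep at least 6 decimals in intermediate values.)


Per-symbol terms -p_i * log2(p_i) with p_i = f_i/52:
  p = 2/52 = 0.038462: log2(p) = -4.700440, -p*log2(p) = 0.180786
  p = 9/52 = 0.173077: log2(p) = -2.530515, -p*log2(p) = 0.437974
  p = 14/52 = 0.269231: log2(p) = -1.893085, -p*log2(p) = 0.509677
  p = 7/52 = 0.134615: log2(p) = -2.893085, -p*log2(p) = 0.389454
  p = 20/52 = 0.384615: log2(p) = -1.378512, -p*log2(p) = 0.530197
H = 0.180786 + 0.437974 + 0.509677 + 0.389454 + 0.530197 = 2.048088

H = 2.0481 bits/symbol


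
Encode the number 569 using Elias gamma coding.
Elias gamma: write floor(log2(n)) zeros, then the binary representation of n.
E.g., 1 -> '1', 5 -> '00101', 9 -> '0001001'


num_bits = floor(log2(569)) + 1 = 10
leading_zeros = num_bits - 1 = 9
binary(569) = 1000111001

Elias gamma(569) = '000000000' + '1000111001' = 0000000001000111001 (19 bits)


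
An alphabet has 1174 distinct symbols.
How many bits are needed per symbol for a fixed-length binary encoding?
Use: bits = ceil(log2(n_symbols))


log2(1174) = 10.1972
Bracket: 2^10 = 1024 < 1174 <= 2^11 = 2048
So ceil(log2(1174)) = 11

bits = ceil(log2(1174)) = ceil(10.1972) = 11 bits


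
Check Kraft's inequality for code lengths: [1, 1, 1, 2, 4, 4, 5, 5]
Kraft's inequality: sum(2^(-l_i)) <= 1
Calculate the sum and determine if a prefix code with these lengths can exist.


Sum = 2^(-1) + 2^(-1) + 2^(-1) + 2^(-2) + 2^(-4) + 2^(-4) + 2^(-5) + 2^(-5)
    = 0.5 + 0.5 + 0.5 + 0.25 + 0.0625 + 0.0625 + 0.03125 + 0.03125
    = 62/32 = 1.9375
Since 1.9375 > 1, Kraft's inequality is NOT satisfied.
A prefix code with these lengths CANNOT exist.

Kraft sum = 1.9375. Not satisfied.


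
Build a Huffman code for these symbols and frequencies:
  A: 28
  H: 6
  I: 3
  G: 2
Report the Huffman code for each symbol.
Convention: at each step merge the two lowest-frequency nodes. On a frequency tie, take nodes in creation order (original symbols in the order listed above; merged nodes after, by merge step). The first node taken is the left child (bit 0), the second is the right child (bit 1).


Huffman tree construction:
Step 1: Merge G(2) + I(3) = 5
Step 2: Merge (G+I)(5) + H(6) = 11
Step 3: Merge ((G+I)+H)(11) + A(28) = 39
Read each symbol's code off the tree from the root (left child = 0, right child = 1).

Codes:
  A: 1 (length 1)
  H: 01 (length 2)
  I: 001 (length 3)
  G: 000 (length 3)
Average code length: 55/39 = 1.4103 bits/symbol


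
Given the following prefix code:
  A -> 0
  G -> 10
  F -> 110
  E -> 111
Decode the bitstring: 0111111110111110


Decoding step by step:
Bits 0 -> A
Bits 111 -> E
Bits 111 -> E
Bits 110 -> F
Bits 111 -> E
Bits 110 -> F


Decoded message: AEEFEF


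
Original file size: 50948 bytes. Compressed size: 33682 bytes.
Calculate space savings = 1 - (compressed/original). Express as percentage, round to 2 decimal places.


ratio = compressed/original = 33682/50948 = 0.661105
savings = 1 - ratio = 1 - 0.661105 = 0.338895
as a percentage: 0.338895 * 100 = 33.89%

Space savings = 1 - 33682/50948 = 33.89%


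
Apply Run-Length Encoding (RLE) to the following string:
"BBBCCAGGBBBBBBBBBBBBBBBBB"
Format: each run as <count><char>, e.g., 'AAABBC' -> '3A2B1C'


Scanning runs left to right:
  i=0: run of 'B' x 3 -> '3B'
  i=3: run of 'C' x 2 -> '2C'
  i=5: run of 'A' x 1 -> '1A'
  i=6: run of 'G' x 2 -> '2G'
  i=8: run of 'B' x 17 -> '17B'

RLE = 3B2C1A2G17B


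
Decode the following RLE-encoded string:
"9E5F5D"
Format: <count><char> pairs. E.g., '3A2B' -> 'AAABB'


Expanding each <count><char> pair:
  9E -> 'EEEEEEEEE'
  5F -> 'FFFFF'
  5D -> 'DDDDD'

Decoded = EEEEEEEEEFFFFFDDDDD


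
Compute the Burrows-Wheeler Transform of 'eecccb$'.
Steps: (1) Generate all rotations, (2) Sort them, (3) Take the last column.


Rotations (sorted):
  0: $eecccb -> last char: b
  1: b$eeccc -> last char: c
  2: cb$eecc -> last char: c
  3: ccb$eec -> last char: c
  4: cccb$ee -> last char: e
  5: ecccb$e -> last char: e
  6: eecccb$ -> last char: $


BWT = bcccee$


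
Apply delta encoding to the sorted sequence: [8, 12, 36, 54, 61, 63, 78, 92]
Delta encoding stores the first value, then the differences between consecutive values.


First value: 8
Deltas:
  12 - 8 = 4
  36 - 12 = 24
  54 - 36 = 18
  61 - 54 = 7
  63 - 61 = 2
  78 - 63 = 15
  92 - 78 = 14


Delta encoded: [8, 4, 24, 18, 7, 2, 15, 14]


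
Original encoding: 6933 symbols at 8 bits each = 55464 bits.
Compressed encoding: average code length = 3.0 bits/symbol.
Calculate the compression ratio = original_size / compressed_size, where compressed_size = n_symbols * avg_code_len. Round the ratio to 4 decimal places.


original_size = n_symbols * orig_bits = 6933 * 8 = 55464 bits
compressed_size = n_symbols * avg_code_len = 6933 * 3.0 = 20799.0 bits
ratio = original_size / compressed_size = 55464 / 20799.0 = 2.6667

Compression ratio = 2.6667


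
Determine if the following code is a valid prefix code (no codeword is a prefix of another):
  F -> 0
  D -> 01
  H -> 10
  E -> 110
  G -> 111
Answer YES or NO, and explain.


Checking each pair (does one codeword prefix another?):
  F='0' vs D='01': prefix -- VIOLATION

NO -- this is NOT a valid prefix code. F (0) is a prefix of D (01).


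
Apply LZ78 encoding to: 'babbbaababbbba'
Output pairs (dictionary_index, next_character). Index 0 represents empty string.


LZ78 encoding steps:
Dictionary: {0: ''}
Step 1: w='' (idx 0), next='b' -> output (0, 'b'), add 'b' as idx 1
Step 2: w='' (idx 0), next='a' -> output (0, 'a'), add 'a' as idx 2
Step 3: w='b' (idx 1), next='b' -> output (1, 'b'), add 'bb' as idx 3
Step 4: w='b' (idx 1), next='a' -> output (1, 'a'), add 'ba' as idx 4
Step 5: w='a' (idx 2), next='b' -> output (2, 'b'), add 'ab' as idx 5
Step 6: w='ab' (idx 5), next='b' -> output (5, 'b'), add 'abb' as idx 6
Step 7: w='bb' (idx 3), next='a' -> output (3, 'a'), add 'bba' as idx 7


Encoded: [(0, 'b'), (0, 'a'), (1, 'b'), (1, 'a'), (2, 'b'), (5, 'b'), (3, 'a')]


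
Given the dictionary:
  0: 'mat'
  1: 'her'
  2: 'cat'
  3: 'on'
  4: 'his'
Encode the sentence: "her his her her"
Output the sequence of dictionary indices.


Look up each word in the dictionary:
  'her' -> 1
  'his' -> 4
  'her' -> 1
  'her' -> 1

Encoded: [1, 4, 1, 1]


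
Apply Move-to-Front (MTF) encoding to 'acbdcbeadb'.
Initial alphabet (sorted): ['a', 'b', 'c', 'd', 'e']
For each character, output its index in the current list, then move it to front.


MTF encoding:
'a': index 0 in ['a', 'b', 'c', 'd', 'e'] -> ['a', 'b', 'c', 'd', 'e']
'c': index 2 in ['a', 'b', 'c', 'd', 'e'] -> ['c', 'a', 'b', 'd', 'e']
'b': index 2 in ['c', 'a', 'b', 'd', 'e'] -> ['b', 'c', 'a', 'd', 'e']
'd': index 3 in ['b', 'c', 'a', 'd', 'e'] -> ['d', 'b', 'c', 'a', 'e']
'c': index 2 in ['d', 'b', 'c', 'a', 'e'] -> ['c', 'd', 'b', 'a', 'e']
'b': index 2 in ['c', 'd', 'b', 'a', 'e'] -> ['b', 'c', 'd', 'a', 'e']
'e': index 4 in ['b', 'c', 'd', 'a', 'e'] -> ['e', 'b', 'c', 'd', 'a']
'a': index 4 in ['e', 'b', 'c', 'd', 'a'] -> ['a', 'e', 'b', 'c', 'd']
'd': index 4 in ['a', 'e', 'b', 'c', 'd'] -> ['d', 'a', 'e', 'b', 'c']
'b': index 3 in ['d', 'a', 'e', 'b', 'c'] -> ['b', 'd', 'a', 'e', 'c']


Output: [0, 2, 2, 3, 2, 2, 4, 4, 4, 3]


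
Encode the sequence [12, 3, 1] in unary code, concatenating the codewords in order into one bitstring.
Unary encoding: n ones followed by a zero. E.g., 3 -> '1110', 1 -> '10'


Encode each number as n ones followed by a terminating 0:
  12 -> 1111111111110 (13 bits)
  3 -> 1110 (4 bits)
  1 -> 10 (2 bits)
Total length = 13 + 4 + 2 = 19 bits.

Unary([12, 3, 1]) = 1111111111110111010 (19 bits)


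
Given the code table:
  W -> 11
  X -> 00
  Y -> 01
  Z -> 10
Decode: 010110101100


Decoding:
01 -> Y
01 -> Y
10 -> Z
10 -> Z
11 -> W
00 -> X


Result: YYZZWX


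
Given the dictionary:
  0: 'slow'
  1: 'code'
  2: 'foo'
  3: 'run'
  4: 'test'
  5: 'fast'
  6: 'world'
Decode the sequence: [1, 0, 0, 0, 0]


Look up each index in the dictionary:
  1 -> 'code'
  0 -> 'slow'
  0 -> 'slow'
  0 -> 'slow'
  0 -> 'slow'

Decoded: "code slow slow slow slow"


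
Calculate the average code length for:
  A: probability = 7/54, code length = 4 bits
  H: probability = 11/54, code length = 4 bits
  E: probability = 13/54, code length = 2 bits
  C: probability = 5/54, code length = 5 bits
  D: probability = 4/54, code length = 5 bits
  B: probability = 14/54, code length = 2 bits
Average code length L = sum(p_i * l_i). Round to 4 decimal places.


Weighted contributions p_i * l_i:
  A: (7/54) * 4 = 28/54
  H: (11/54) * 4 = 44/54
  E: (13/54) * 2 = 26/54
  C: (5/54) * 5 = 25/54
  D: (4/54) * 5 = 20/54
  B: (14/54) * 2 = 28/54
Sum = (28 + 44 + 26 + 25 + 20 + 28)/54 = 171/54

L = 171/54 = 3.1667 bits/symbol


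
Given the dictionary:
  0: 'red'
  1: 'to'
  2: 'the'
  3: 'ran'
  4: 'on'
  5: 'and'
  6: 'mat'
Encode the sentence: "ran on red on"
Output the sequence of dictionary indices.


Look up each word in the dictionary:
  'ran' -> 3
  'on' -> 4
  'red' -> 0
  'on' -> 4

Encoded: [3, 4, 0, 4]


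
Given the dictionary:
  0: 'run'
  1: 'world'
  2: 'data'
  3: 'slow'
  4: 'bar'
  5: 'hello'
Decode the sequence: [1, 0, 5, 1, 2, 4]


Look up each index in the dictionary:
  1 -> 'world'
  0 -> 'run'
  5 -> 'hello'
  1 -> 'world'
  2 -> 'data'
  4 -> 'bar'

Decoded: "world run hello world data bar"


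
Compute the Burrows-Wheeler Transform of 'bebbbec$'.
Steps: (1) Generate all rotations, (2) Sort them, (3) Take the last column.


Rotations (sorted):
  0: $bebbbec -> last char: c
  1: bbbec$be -> last char: e
  2: bbec$beb -> last char: b
  3: bebbbec$ -> last char: $
  4: bec$bebb -> last char: b
  5: c$bebbbe -> last char: e
  6: ebbbec$b -> last char: b
  7: ec$bebbb -> last char: b


BWT = ceb$bebb


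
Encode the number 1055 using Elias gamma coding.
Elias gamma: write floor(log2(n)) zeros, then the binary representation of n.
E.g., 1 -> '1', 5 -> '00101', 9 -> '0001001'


num_bits = floor(log2(1055)) + 1 = 11
leading_zeros = num_bits - 1 = 10
binary(1055) = 10000011111

Elias gamma(1055) = '0000000000' + '10000011111' = 000000000010000011111 (21 bits)


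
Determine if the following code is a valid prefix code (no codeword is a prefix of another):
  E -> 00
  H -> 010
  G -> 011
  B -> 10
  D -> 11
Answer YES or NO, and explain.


Checking each pair (does one codeword prefix another?):
  E='00' vs H='010': no prefix
  E='00' vs G='011': no prefix
  E='00' vs B='10': no prefix
  E='00' vs D='11': no prefix
  H='010' vs E='00': no prefix
  H='010' vs G='011': no prefix
  H='010' vs B='10': no prefix
  H='010' vs D='11': no prefix
  G='011' vs E='00': no prefix
  G='011' vs H='010': no prefix
  G='011' vs B='10': no prefix
  G='011' vs D='11': no prefix
  B='10' vs E='00': no prefix
  B='10' vs H='010': no prefix
  B='10' vs G='011': no prefix
  B='10' vs D='11': no prefix
  D='11' vs E='00': no prefix
  D='11' vs H='010': no prefix
  D='11' vs G='011': no prefix
  D='11' vs B='10': no prefix
No violation found over all pairs.

YES -- this is a valid prefix code. No codeword is a prefix of any other codeword.


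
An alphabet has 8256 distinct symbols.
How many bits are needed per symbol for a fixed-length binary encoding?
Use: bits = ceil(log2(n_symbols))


log2(8256) = 13.0112
Bracket: 2^13 = 8192 < 8256 <= 2^14 = 16384
So ceil(log2(8256)) = 14

bits = ceil(log2(8256)) = ceil(13.0112) = 14 bits


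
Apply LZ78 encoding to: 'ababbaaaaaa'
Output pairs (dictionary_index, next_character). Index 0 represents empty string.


LZ78 encoding steps:
Dictionary: {0: ''}
Step 1: w='' (idx 0), next='a' -> output (0, 'a'), add 'a' as idx 1
Step 2: w='' (idx 0), next='b' -> output (0, 'b'), add 'b' as idx 2
Step 3: w='a' (idx 1), next='b' -> output (1, 'b'), add 'ab' as idx 3
Step 4: w='b' (idx 2), next='a' -> output (2, 'a'), add 'ba' as idx 4
Step 5: w='a' (idx 1), next='a' -> output (1, 'a'), add 'aa' as idx 5
Step 6: w='aa' (idx 5), next='a' -> output (5, 'a'), add 'aaa' as idx 6


Encoded: [(0, 'a'), (0, 'b'), (1, 'b'), (2, 'a'), (1, 'a'), (5, 'a')]


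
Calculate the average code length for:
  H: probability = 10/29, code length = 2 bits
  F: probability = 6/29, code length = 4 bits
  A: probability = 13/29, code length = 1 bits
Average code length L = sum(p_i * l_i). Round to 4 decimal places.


Weighted contributions p_i * l_i:
  H: (10/29) * 2 = 20/29
  F: (6/29) * 4 = 24/29
  A: (13/29) * 1 = 13/29
Sum = (20 + 24 + 13)/29 = 57/29

L = 57/29 = 1.9655 bits/symbol


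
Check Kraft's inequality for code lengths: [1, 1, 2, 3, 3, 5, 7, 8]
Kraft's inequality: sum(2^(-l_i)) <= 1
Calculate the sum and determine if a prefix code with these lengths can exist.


Sum = 2^(-1) + 2^(-1) + 2^(-2) + 2^(-3) + 2^(-3) + 2^(-5) + 2^(-7) + 2^(-8)
    = 0.5 + 0.5 + 0.25 + 0.125 + 0.125 + 0.03125 + 0.0078125 + 0.00390625
    = 395/256 = 1.54296875
Since 1.54296875 > 1, Kraft's inequality is NOT satisfied.
A prefix code with these lengths CANNOT exist.

Kraft sum = 1.54296875. Not satisfied.


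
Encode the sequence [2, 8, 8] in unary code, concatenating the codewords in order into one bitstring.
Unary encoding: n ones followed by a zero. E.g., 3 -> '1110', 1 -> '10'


Encode each number as n ones followed by a terminating 0:
  2 -> 110 (3 bits)
  8 -> 111111110 (9 bits)
  8 -> 111111110 (9 bits)
Total length = 3 + 9 + 9 = 21 bits.

Unary([2, 8, 8]) = 110111111110111111110 (21 bits)


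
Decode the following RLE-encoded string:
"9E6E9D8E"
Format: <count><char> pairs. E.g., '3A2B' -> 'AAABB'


Expanding each <count><char> pair:
  9E -> 'EEEEEEEEE'
  6E -> 'EEEEEE'
  9D -> 'DDDDDDDDD'
  8E -> 'EEEEEEEE'

Decoded = EEEEEEEEEEEEEEEDDDDDDDDDEEEEEEEE


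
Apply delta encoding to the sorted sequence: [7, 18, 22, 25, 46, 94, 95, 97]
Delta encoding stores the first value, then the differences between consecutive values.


First value: 7
Deltas:
  18 - 7 = 11
  22 - 18 = 4
  25 - 22 = 3
  46 - 25 = 21
  94 - 46 = 48
  95 - 94 = 1
  97 - 95 = 2


Delta encoded: [7, 11, 4, 3, 21, 48, 1, 2]


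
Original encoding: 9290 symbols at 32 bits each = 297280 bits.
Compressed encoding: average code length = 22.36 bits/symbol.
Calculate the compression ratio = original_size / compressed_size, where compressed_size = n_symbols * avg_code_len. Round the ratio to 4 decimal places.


original_size = n_symbols * orig_bits = 9290 * 32 = 297280 bits
compressed_size = n_symbols * avg_code_len = 9290 * 22.36 = 207724.4 bits
ratio = original_size / compressed_size = 297280 / 207724.4 = 1.4311

Compression ratio = 1.4311


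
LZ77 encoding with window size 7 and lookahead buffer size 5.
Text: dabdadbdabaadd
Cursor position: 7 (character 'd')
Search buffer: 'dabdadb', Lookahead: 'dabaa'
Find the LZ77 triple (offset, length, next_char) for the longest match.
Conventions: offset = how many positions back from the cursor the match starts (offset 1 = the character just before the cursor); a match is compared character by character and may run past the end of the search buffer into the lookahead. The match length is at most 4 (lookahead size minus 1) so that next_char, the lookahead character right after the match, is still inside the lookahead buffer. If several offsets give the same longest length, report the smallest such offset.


Try each offset into the search buffer:
  offset=1 (pos 6, char 'b'): match length 0
  offset=2 (pos 5, char 'd'): match length 1
  offset=3 (pos 4, char 'a'): match length 0
  offset=4 (pos 3, char 'd'): match length 2
  offset=5 (pos 2, char 'b'): match length 0
  offset=6 (pos 1, char 'a'): match length 0
  offset=7 (pos 0, char 'd'): match length 3
Longest match has length 3 at offset 7.
next_char = character at position 7 + 3 = 10 -> 'a'

Best match: offset=7, length=3 (matching 'dab' starting at position 0)
LZ77 triple: (7, 3, 'a')


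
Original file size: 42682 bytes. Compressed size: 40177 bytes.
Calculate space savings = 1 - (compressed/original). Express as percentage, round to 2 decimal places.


ratio = compressed/original = 40177/42682 = 0.94131
savings = 1 - ratio = 1 - 0.94131 = 0.05869
as a percentage: 0.05869 * 100 = 5.87%

Space savings = 1 - 40177/42682 = 5.87%


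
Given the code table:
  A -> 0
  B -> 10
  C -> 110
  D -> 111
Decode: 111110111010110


Decoding:
111 -> D
110 -> C
111 -> D
0 -> A
10 -> B
110 -> C


Result: DCDABC


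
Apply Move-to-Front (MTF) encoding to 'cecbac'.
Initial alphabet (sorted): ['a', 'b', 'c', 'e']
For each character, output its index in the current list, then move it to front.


MTF encoding:
'c': index 2 in ['a', 'b', 'c', 'e'] -> ['c', 'a', 'b', 'e']
'e': index 3 in ['c', 'a', 'b', 'e'] -> ['e', 'c', 'a', 'b']
'c': index 1 in ['e', 'c', 'a', 'b'] -> ['c', 'e', 'a', 'b']
'b': index 3 in ['c', 'e', 'a', 'b'] -> ['b', 'c', 'e', 'a']
'a': index 3 in ['b', 'c', 'e', 'a'] -> ['a', 'b', 'c', 'e']
'c': index 2 in ['a', 'b', 'c', 'e'] -> ['c', 'a', 'b', 'e']


Output: [2, 3, 1, 3, 3, 2]


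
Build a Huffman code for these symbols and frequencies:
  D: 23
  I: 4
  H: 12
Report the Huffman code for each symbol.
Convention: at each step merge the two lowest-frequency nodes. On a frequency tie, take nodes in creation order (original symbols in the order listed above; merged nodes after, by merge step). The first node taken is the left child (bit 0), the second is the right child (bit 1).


Huffman tree construction:
Step 1: Merge I(4) + H(12) = 16
Step 2: Merge (I+H)(16) + D(23) = 39
Read each symbol's code off the tree from the root (left child = 0, right child = 1).

Codes:
  D: 1 (length 1)
  I: 00 (length 2)
  H: 01 (length 2)
Average code length: 55/39 = 1.4103 bits/symbol


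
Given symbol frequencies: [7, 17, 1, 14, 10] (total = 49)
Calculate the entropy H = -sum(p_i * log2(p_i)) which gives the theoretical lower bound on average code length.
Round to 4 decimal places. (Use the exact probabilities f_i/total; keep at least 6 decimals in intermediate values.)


Per-symbol terms -p_i * log2(p_i) with p_i = f_i/49:
  p = 7/49 = 0.142857: log2(p) = -2.807355, -p*log2(p) = 0.401051
  p = 17/49 = 0.346939: log2(p) = -1.527247, -p*log2(p) = 0.529861
  p = 1/49 = 0.020408: log2(p) = -5.614710, -p*log2(p) = 0.114586
  p = 14/49 = 0.285714: log2(p) = -1.807355, -p*log2(p) = 0.516387
  p = 10/49 = 0.204082: log2(p) = -2.292782, -p*log2(p) = 0.467915
H = 0.401051 + 0.529861 + 0.114586 + 0.516387 + 0.467915 = 2.029800

H = 2.0298 bits/symbol


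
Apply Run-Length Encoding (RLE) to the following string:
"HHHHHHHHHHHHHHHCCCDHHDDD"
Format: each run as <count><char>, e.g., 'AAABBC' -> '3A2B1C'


Scanning runs left to right:
  i=0: run of 'H' x 15 -> '15H'
  i=15: run of 'C' x 3 -> '3C'
  i=18: run of 'D' x 1 -> '1D'
  i=19: run of 'H' x 2 -> '2H'
  i=21: run of 'D' x 3 -> '3D'

RLE = 15H3C1D2H3D


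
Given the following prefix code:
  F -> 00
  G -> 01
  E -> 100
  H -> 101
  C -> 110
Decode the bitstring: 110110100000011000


Decoding step by step:
Bits 110 -> C
Bits 110 -> C
Bits 100 -> E
Bits 00 -> F
Bits 00 -> F
Bits 110 -> C
Bits 00 -> F


Decoded message: CCEFFCF
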